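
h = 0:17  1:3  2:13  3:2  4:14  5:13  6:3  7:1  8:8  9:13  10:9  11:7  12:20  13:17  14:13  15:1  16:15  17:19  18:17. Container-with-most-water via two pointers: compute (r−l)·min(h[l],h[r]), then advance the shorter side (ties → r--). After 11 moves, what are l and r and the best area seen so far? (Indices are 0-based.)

l=10, r=17, best area=306

l=0 r=18: min(17,17)*18=306 best=306 *, r--
l=0 r=17: min(17,19)*17=289 best=306, l++
l=1 r=17: min(3,19)*16=48 best=306, l++
l=2 r=17: min(13,19)*15=195 best=306, l++
l=3 r=17: min(2,19)*14=28 best=306, l++
l=4 r=17: min(14,19)*13=182 best=306, l++
l=5 r=17: min(13,19)*12=156 best=306, l++
l=6 r=17: min(3,19)*11=33 best=306, l++
l=7 r=17: min(1,19)*10=10 best=306, l++
l=8 r=17: min(8,19)*9=72 best=306, l++
l=9 r=17: min(13,19)*8=104 best=306, l++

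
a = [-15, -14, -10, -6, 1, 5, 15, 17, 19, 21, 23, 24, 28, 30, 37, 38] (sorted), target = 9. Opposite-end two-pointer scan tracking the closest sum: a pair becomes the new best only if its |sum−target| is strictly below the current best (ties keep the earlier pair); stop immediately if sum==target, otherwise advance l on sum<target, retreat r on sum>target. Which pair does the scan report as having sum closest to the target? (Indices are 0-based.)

[0,15] -15+38=23 d=14 * → r--
[0,14] -15+37=22 d=13 * → r--
[0,13] -15+30=15 d=6 * → r--
[0,12] -15+28=13 d=4 * → r--
[0,11] -15+24=9 d=0 * → stop

pair (-15, 24) with sum 9 (|Δ|=0)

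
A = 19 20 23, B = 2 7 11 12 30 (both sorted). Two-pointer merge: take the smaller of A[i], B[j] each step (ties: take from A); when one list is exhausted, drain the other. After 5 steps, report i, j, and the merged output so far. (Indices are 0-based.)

[i=0,j=0] A[i]=19>B[j]=2 take 2 → j++
[i=0,j=1] A[i]=19>B[j]=7 take 7 → j++
[i=0,j=2] A[i]=19>B[j]=11 take 11 → j++
[i=0,j=3] A[i]=19>B[j]=12 take 12 → j++
[i=0,j=4] A[i]=19<=B[j]=30 take 19 → i++

i=1, j=4, merged so far=[2, 7, 11, 12, 19]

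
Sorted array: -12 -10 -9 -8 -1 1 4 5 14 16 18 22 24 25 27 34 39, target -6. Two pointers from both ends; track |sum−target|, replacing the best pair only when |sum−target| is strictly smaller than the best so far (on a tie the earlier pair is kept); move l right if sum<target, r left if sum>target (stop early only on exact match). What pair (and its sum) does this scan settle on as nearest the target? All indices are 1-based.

pair (-10, 4) with sum -6 (|Δ|=0)

l=1 r=17: -12+39=27 d=33 *, r--
l=1 r=16: -12+34=22 d=28 *, r--
l=1 r=15: -12+27=15 d=21 *, r--
l=1 r=14: -12+25=13 d=19 *, r--
l=1 r=13: -12+24=12 d=18 *, r--
l=1 r=12: -12+22=10 d=16 *, r--
l=1 r=11: -12+18=6 d=12 *, r--
l=1 r=10: -12+16=4 d=10 *, r--
l=1 r=9: -12+14=2 d=8 *, r--
l=1 r=8: -12+5=-7 d=1 *, l++
l=2 r=8: -10+5=-5 d=1, r--
l=2 r=7: -10+4=-6 d=0 *, stop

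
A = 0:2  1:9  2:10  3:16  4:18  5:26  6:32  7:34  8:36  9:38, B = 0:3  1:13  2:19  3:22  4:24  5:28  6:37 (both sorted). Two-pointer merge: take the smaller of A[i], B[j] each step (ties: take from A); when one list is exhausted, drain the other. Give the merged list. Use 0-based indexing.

[2, 3, 9, 10, 13, 16, 18, 19, 22, 24, 26, 28, 32, 34, 36, 37, 38]

[i=0,j=0] A[i]=2<=B[j]=3 take 2 → i++
[i=1,j=0] A[i]=9>B[j]=3 take 3 → j++
[i=1,j=1] A[i]=9<=B[j]=13 take 9 → i++
[i=2,j=1] A[i]=10<=B[j]=13 take 10 → i++
[i=3,j=1] A[i]=16>B[j]=13 take 13 → j++
[i=3,j=2] A[i]=16<=B[j]=19 take 16 → i++
[i=4,j=2] A[i]=18<=B[j]=19 take 18 → i++
[i=5,j=2] A[i]=26>B[j]=19 take 19 → j++
[i=5,j=3] A[i]=26>B[j]=22 take 22 → j++
[i=5,j=4] A[i]=26>B[j]=24 take 24 → j++
[i=5,j=5] A[i]=26<=B[j]=28 take 26 → i++
[i=6,j=5] A[i]=32>B[j]=28 take 28 → j++
[i=6,j=6] A[i]=32<=B[j]=37 take 32 → i++
[i=7,j=6] A[i]=34<=B[j]=37 take 34 → i++
[i=8,j=6] A[i]=36<=B[j]=37 take 36 → i++
[i=9,j=6] A[i]=38>B[j]=37 take 37 → j++
[i=9,j=7] B done, take A[i]=38 → i++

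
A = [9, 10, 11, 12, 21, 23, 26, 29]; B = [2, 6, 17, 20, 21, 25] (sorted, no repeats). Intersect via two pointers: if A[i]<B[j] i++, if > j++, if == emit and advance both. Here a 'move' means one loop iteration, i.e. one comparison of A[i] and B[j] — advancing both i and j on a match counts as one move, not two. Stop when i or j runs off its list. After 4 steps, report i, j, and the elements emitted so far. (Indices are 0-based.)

[i=0,j=0] 9>2 → j++
[i=0,j=1] 9>6 → j++
[i=0,j=2] 9<17 → i++
[i=1,j=2] 10<17 → i++

i=2, j=2, emitted=[]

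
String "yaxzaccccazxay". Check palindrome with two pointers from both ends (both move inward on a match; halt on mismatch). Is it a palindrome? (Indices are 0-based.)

l=0 r=13: 'y'=='y', l++,r--
l=1 r=12: 'a'=='a', l++,r--
l=2 r=11: 'x'=='x', l++,r--
l=3 r=10: 'z'=='z', l++,r--
l=4 r=9: 'a'=='a', l++,r--
l=5 r=8: 'c'=='c', l++,r--
l=6 r=7: 'c'=='c', l++,r--

palindrome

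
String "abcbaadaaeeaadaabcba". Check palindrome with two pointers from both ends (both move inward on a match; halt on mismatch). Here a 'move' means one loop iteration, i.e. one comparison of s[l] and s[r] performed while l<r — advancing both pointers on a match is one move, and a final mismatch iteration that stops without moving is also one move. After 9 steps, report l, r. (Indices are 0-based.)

[0,19] 'a'=='a' → l++,r--
[1,18] 'b'=='b' → l++,r--
[2,17] 'c'=='c' → l++,r--
[3,16] 'b'=='b' → l++,r--
[4,15] 'a'=='a' → l++,r--
[5,14] 'a'=='a' → l++,r--
[6,13] 'd'=='d' → l++,r--
[7,12] 'a'=='a' → l++,r--
[8,11] 'a'=='a' → l++,r--

l=9, r=10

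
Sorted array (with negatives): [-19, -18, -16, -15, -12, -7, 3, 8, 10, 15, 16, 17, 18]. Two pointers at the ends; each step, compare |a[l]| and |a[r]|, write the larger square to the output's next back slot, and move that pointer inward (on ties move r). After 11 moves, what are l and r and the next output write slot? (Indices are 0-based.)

l=5, r=6, next write slot=1

[0,12] |-19|>|18| out[12]=361 → l++
[1,12] |-18|<=|18| out[11]=324 → r--
[1,11] |-18|>|17| out[10]=324 → l++
[2,11] |-16|<=|17| out[9]=289 → r--
[2,10] |-16|<=|16| out[8]=256 → r--
[2,9] |-16|>|15| out[7]=256 → l++
[3,9] |-15|<=|15| out[6]=225 → r--
[3,8] |-15|>|10| out[5]=225 → l++
[4,8] |-12|>|10| out[4]=144 → l++
[5,8] |-7|<=|10| out[3]=100 → r--
[5,7] |-7|<=|8| out[2]=64 → r--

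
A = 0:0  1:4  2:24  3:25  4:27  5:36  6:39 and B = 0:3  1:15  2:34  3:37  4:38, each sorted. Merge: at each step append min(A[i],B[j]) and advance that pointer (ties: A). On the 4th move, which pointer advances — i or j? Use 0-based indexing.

[i=0,j=0] A[i]=0<=B[j]=3 take 0 → i++
[i=1,j=0] A[i]=4>B[j]=3 take 3 → j++
[i=1,j=1] A[i]=4<=B[j]=15 take 4 → i++
[i=2,j=1] A[i]=24>B[j]=15 take 15 → j++

j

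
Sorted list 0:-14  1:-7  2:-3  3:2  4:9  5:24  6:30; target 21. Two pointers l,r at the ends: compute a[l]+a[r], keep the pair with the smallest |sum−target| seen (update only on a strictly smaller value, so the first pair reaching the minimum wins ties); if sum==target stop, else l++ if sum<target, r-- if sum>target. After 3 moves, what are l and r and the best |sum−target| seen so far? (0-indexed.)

l=2, r=5, best |Δ|=2

[0,6] -14+30=16 d=5 * → l++
[1,6] -7+30=23 d=2 * → r--
[1,5] -7+24=17 d=4 → l++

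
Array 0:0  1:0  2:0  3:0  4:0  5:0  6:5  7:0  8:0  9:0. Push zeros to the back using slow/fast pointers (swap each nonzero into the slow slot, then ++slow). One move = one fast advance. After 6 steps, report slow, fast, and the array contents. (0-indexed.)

(s=0,f=0) a[fast]=0 → fast++
(s=0,f=1) a[fast]=0 → fast++
(s=0,f=2) a[fast]=0 → fast++
(s=0,f=3) a[fast]=0 → fast++
(s=0,f=4) a[fast]=0 → fast++
(s=0,f=5) a[fast]=0 → fast++

slow=0, fast=6, a=[0, 0, 0, 0, 0, 0, 5, 0, 0, 0]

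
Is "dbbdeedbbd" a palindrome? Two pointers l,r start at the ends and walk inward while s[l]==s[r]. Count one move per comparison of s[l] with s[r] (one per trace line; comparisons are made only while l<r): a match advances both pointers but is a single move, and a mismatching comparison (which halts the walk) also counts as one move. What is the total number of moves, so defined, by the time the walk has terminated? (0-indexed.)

5 moves

[0,9] 'd'=='d' → l++,r--
[1,8] 'b'=='b' → l++,r--
[2,7] 'b'=='b' → l++,r--
[3,6] 'd'=='d' → l++,r--
[4,5] 'e'=='e' → l++,r--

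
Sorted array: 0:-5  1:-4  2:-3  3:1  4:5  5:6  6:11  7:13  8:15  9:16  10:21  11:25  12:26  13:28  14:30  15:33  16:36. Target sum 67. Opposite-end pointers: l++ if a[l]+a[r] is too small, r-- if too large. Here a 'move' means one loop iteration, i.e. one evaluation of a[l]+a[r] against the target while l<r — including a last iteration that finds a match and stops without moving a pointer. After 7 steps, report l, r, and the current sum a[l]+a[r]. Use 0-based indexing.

l=0 r=16: -5+36=31 <67, l++
l=1 r=16: -4+36=32 <67, l++
l=2 r=16: -3+36=33 <67, l++
l=3 r=16: 1+36=37 <67, l++
l=4 r=16: 5+36=41 <67, l++
l=5 r=16: 6+36=42 <67, l++
l=6 r=16: 11+36=47 <67, l++

l=7, r=16, sum=49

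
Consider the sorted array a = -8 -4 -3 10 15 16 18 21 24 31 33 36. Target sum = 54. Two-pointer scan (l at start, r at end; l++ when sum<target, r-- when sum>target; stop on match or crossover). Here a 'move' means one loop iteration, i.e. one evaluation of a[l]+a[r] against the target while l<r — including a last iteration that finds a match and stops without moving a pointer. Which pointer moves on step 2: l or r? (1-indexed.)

l

[1,12] -8+36=28 <54 → l++
[2,12] -4+36=32 <54 → l++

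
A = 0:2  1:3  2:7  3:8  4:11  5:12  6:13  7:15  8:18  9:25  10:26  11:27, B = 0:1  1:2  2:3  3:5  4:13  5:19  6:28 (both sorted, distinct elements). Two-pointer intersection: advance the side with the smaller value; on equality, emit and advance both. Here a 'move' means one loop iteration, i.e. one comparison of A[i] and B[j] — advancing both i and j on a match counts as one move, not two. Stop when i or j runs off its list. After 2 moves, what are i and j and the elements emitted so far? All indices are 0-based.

i=0 j=0: 2>1, j++
i=0 j=1: 2==2 emit, i++,j++

i=1, j=2, emitted=[2]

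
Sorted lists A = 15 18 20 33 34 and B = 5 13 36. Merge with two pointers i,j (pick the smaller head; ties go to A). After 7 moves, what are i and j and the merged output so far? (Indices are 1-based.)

[i=1,j=1] A[i]=15>B[j]=5 take 5 → j++
[i=1,j=2] A[i]=15>B[j]=13 take 13 → j++
[i=1,j=3] A[i]=15<=B[j]=36 take 15 → i++
[i=2,j=3] A[i]=18<=B[j]=36 take 18 → i++
[i=3,j=3] A[i]=20<=B[j]=36 take 20 → i++
[i=4,j=3] A[i]=33<=B[j]=36 take 33 → i++
[i=5,j=3] A[i]=34<=B[j]=36 take 34 → i++

i=6, j=3, merged so far=[5, 13, 15, 18, 20, 33, 34]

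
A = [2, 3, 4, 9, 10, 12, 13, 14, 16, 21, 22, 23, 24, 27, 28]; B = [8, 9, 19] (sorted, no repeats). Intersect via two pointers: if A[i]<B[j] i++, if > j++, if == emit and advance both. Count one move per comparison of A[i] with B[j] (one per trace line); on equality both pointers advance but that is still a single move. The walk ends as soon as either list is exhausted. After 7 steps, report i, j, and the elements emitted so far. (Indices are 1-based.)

i=1 j=1: 2<8, i++
i=2 j=1: 3<8, i++
i=3 j=1: 4<8, i++
i=4 j=1: 9>8, j++
i=4 j=2: 9==9 emit, i++,j++
i=5 j=3: 10<19, i++
i=6 j=3: 12<19, i++

i=7, j=3, emitted=[9]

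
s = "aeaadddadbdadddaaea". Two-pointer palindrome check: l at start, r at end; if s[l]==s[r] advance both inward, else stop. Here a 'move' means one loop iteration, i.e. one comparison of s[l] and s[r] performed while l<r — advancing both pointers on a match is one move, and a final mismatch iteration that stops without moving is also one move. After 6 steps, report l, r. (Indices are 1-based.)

l=7, r=13

[1,19] 'a'=='a' → l++,r--
[2,18] 'e'=='e' → l++,r--
[3,17] 'a'=='a' → l++,r--
[4,16] 'a'=='a' → l++,r--
[5,15] 'd'=='d' → l++,r--
[6,14] 'd'=='d' → l++,r--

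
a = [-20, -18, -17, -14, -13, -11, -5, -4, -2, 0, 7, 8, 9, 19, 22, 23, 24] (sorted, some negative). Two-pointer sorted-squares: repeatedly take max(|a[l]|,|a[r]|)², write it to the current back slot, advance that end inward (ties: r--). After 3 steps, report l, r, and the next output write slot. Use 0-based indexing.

l=0, r=13, next write slot=13

[0,16] |-20|<=|24| out[16]=576 → r--
[0,15] |-20|<=|23| out[15]=529 → r--
[0,14] |-20|<=|22| out[14]=484 → r--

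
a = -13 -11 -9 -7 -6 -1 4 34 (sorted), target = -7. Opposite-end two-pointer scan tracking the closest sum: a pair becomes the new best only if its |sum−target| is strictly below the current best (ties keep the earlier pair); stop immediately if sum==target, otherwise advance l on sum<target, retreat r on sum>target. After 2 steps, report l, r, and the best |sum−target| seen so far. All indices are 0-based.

l=1, r=6, best |Δ|=2

l=0 r=7: -13+34=21 d=28 *, r--
l=0 r=6: -13+4=-9 d=2 *, l++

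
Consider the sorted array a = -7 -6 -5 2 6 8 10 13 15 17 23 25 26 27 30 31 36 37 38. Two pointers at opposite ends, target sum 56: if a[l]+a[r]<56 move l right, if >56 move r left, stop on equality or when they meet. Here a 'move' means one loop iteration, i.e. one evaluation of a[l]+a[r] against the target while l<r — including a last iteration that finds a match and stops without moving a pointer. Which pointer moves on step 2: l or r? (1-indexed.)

l=1 r=19: -7+38=31 <56, l++
l=2 r=19: -6+38=32 <56, l++

l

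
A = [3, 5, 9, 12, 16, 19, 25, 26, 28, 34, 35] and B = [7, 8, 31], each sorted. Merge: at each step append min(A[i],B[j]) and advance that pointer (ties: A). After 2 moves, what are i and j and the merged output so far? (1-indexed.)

i=3, j=1, merged so far=[3, 5]

[i=1,j=1] A[i]=3<=B[j]=7 take 3 → i++
[i=2,j=1] A[i]=5<=B[j]=7 take 5 → i++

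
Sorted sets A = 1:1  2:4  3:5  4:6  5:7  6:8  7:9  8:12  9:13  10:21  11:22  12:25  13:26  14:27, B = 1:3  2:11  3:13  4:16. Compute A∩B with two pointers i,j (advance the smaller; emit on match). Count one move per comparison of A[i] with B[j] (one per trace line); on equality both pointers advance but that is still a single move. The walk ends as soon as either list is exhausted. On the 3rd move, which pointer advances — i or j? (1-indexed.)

i

[i=1,j=1] 1<3 → i++
[i=2,j=1] 4>3 → j++
[i=2,j=2] 4<11 → i++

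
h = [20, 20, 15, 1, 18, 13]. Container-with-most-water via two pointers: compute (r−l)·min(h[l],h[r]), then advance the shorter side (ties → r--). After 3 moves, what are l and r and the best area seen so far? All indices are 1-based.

[1,6] min(20,13)*5=65 best=65 * → r--
[1,5] min(20,18)*4=72 best=72 * → r--
[1,4] min(20,1)*3=3 best=72 → r--

l=1, r=3, best area=72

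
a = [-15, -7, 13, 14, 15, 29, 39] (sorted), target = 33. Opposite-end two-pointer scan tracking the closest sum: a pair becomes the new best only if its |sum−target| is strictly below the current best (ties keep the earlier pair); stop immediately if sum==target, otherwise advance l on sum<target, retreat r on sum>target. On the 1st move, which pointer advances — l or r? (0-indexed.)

l

[0,6] -15+39=24 d=9 * → l++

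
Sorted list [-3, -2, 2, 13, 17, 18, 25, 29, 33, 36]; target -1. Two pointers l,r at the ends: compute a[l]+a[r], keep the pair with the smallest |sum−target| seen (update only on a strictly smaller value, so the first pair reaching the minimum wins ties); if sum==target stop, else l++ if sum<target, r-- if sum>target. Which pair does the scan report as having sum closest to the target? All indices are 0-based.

l=0 r=9: -3+36=33 d=34 *, r--
l=0 r=8: -3+33=30 d=31 *, r--
l=0 r=7: -3+29=26 d=27 *, r--
l=0 r=6: -3+25=22 d=23 *, r--
l=0 r=5: -3+18=15 d=16 *, r--
l=0 r=4: -3+17=14 d=15 *, r--
l=0 r=3: -3+13=10 d=11 *, r--
l=0 r=2: -3+2=-1 d=0 *, stop

pair (-3, 2) with sum -1 (|Δ|=0)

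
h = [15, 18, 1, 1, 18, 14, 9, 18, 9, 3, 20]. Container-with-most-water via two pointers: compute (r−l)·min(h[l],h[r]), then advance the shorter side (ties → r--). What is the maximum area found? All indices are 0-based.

max area = 162

l=0 r=10: min(15,20)*10=150 best=150 *, l++
l=1 r=10: min(18,20)*9=162 best=162 *, l++
l=2 r=10: min(1,20)*8=8 best=162, l++
l=3 r=10: min(1,20)*7=7 best=162, l++
l=4 r=10: min(18,20)*6=108 best=162, l++
l=5 r=10: min(14,20)*5=70 best=162, l++
l=6 r=10: min(9,20)*4=36 best=162, l++
l=7 r=10: min(18,20)*3=54 best=162, l++
l=8 r=10: min(9,20)*2=18 best=162, l++
l=9 r=10: min(3,20)*1=3 best=162, l++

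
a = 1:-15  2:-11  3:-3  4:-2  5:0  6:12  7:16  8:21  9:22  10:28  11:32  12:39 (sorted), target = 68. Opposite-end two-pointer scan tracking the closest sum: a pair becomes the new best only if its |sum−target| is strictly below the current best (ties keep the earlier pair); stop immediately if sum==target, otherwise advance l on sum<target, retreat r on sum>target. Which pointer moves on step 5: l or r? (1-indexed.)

l=1 r=12: -15+39=24 d=44 *, l++
l=2 r=12: -11+39=28 d=40 *, l++
l=3 r=12: -3+39=36 d=32 *, l++
l=4 r=12: -2+39=37 d=31 *, l++
l=5 r=12: 0+39=39 d=29 *, l++

l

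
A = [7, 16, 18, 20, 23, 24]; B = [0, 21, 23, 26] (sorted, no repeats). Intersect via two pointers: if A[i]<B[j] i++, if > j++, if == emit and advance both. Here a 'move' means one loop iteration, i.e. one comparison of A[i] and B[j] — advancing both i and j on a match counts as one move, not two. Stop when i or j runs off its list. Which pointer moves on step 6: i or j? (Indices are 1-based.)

j

i=1 j=1: 7>0, j++
i=1 j=2: 7<21, i++
i=2 j=2: 16<21, i++
i=3 j=2: 18<21, i++
i=4 j=2: 20<21, i++
i=5 j=2: 23>21, j++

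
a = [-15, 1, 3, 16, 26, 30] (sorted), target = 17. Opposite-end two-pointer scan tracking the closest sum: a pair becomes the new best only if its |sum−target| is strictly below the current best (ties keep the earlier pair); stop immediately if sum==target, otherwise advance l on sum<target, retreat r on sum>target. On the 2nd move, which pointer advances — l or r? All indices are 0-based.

l=0 r=5: -15+30=15 d=2 *, l++
l=1 r=5: 1+30=31 d=14, r--

r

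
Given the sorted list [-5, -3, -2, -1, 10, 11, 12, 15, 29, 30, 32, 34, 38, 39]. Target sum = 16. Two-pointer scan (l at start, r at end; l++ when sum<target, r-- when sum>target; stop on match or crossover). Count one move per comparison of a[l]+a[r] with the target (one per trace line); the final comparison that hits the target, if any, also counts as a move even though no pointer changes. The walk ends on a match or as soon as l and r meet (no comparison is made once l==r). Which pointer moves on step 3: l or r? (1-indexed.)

l=1 r=14: -5+39=34 >16, r--
l=1 r=13: -5+38=33 >16, r--
l=1 r=12: -5+34=29 >16, r--

r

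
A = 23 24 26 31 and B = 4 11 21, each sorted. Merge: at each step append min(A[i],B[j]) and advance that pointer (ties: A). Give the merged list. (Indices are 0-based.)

[i=0,j=0] A[i]=23>B[j]=4 take 4 → j++
[i=0,j=1] A[i]=23>B[j]=11 take 11 → j++
[i=0,j=2] A[i]=23>B[j]=21 take 21 → j++
[i=0,j=3] B done, take A[i]=23 → i++
[i=1,j=3] B done, take A[i]=24 → i++
[i=2,j=3] B done, take A[i]=26 → i++
[i=3,j=3] B done, take A[i]=31 → i++

[4, 11, 21, 23, 24, 26, 31]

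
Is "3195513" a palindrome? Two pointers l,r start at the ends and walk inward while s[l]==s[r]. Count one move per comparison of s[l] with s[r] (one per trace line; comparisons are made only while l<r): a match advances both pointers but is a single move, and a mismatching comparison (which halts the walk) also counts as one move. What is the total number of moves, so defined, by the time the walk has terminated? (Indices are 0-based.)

l=0 r=6: '3'=='3', l++,r--
l=1 r=5: '1'=='1', l++,r--
l=2 r=4: '9'!='5', stop

3 moves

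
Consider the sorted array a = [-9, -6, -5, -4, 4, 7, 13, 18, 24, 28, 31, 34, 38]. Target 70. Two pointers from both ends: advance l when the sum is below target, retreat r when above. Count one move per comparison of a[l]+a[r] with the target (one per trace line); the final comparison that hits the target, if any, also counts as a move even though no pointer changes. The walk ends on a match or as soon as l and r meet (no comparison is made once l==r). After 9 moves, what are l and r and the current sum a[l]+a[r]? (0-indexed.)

l=9, r=12, sum=66

[0,12] -9+38=29 <70 → l++
[1,12] -6+38=32 <70 → l++
[2,12] -5+38=33 <70 → l++
[3,12] -4+38=34 <70 → l++
[4,12] 4+38=42 <70 → l++
[5,12] 7+38=45 <70 → l++
[6,12] 13+38=51 <70 → l++
[7,12] 18+38=56 <70 → l++
[8,12] 24+38=62 <70 → l++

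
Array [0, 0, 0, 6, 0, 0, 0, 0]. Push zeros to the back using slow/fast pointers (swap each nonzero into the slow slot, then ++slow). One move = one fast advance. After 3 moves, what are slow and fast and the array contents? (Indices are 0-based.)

slow=0, fast=3, a=[0, 0, 0, 6, 0, 0, 0, 0]

(s=0,f=0) a[fast]=0 → fast++
(s=0,f=1) a[fast]=0 → fast++
(s=0,f=2) a[fast]=0 → fast++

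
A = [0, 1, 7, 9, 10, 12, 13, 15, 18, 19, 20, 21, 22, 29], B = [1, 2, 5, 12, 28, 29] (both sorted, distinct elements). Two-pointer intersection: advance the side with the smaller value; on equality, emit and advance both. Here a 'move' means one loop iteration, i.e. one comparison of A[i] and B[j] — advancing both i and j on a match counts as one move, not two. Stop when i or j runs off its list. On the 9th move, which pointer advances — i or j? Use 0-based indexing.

i

[i=0,j=0] 0<1 → i++
[i=1,j=0] 1==1 emit → i++,j++
[i=2,j=1] 7>2 → j++
[i=2,j=2] 7>5 → j++
[i=2,j=3] 7<12 → i++
[i=3,j=3] 9<12 → i++
[i=4,j=3] 10<12 → i++
[i=5,j=3] 12==12 emit → i++,j++
[i=6,j=4] 13<28 → i++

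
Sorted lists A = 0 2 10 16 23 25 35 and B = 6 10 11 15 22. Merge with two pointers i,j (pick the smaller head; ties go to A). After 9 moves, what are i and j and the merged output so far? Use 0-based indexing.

i=4, j=5, merged so far=[0, 2, 6, 10, 10, 11, 15, 16, 22]

i=0 j=0: A[i]=0<=B[j]=6 take 0, i++
i=1 j=0: A[i]=2<=B[j]=6 take 2, i++
i=2 j=0: A[i]=10>B[j]=6 take 6, j++
i=2 j=1: A[i]=10<=B[j]=10 take 10, i++
i=3 j=1: A[i]=16>B[j]=10 take 10, j++
i=3 j=2: A[i]=16>B[j]=11 take 11, j++
i=3 j=3: A[i]=16>B[j]=15 take 15, j++
i=3 j=4: A[i]=16<=B[j]=22 take 16, i++
i=4 j=4: A[i]=23>B[j]=22 take 22, j++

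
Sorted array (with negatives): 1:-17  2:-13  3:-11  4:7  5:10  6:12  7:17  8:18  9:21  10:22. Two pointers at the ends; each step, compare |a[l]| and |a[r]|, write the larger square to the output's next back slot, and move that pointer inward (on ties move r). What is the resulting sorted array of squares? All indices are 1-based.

[1,10] |-17|<=|22| out[10]=484 → r--
[1,9] |-17|<=|21| out[9]=441 → r--
[1,8] |-17|<=|18| out[8]=324 → r--
[1,7] |-17|<=|17| out[7]=289 → r--
[1,6] |-17|>|12| out[6]=289 → l++
[2,6] |-13|>|12| out[5]=169 → l++
[3,6] |-11|<=|12| out[4]=144 → r--
[3,5] |-11|>|10| out[3]=121 → l++
[4,5] |7|<=|10| out[2]=100 → r--
[4,4] |7|<=|7| out[1]=49 → r--

[49, 100, 121, 144, 169, 289, 289, 324, 441, 484]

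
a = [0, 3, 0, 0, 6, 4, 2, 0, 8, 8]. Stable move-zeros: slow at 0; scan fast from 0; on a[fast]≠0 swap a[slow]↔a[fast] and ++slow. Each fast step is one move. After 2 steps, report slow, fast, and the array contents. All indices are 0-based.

slow=1, fast=2, a=[3, 0, 0, 0, 6, 4, 2, 0, 8, 8]

(s=0,f=0) a[fast]=0 → fast++
(s=0,f=1) a[fast]=3≠0 swap→a[0]=3 → slow++,fast++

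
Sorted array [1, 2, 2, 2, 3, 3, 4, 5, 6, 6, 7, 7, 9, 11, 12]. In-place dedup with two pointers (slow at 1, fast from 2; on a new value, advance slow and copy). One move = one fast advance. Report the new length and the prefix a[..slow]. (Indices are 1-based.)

(s=1,f=2) a[fast]=2≠a[slow]=1 write a[2]=2 → slow++,fast++
(s=2,f=3) a[fast]=2=a[slow] dup → fast++
(s=2,f=4) a[fast]=2=a[slow] dup → fast++
(s=2,f=5) a[fast]=3≠a[slow]=2 write a[3]=3 → slow++,fast++
(s=3,f=6) a[fast]=3=a[slow] dup → fast++
(s=3,f=7) a[fast]=4≠a[slow]=3 write a[4]=4 → slow++,fast++
(s=4,f=8) a[fast]=5≠a[slow]=4 write a[5]=5 → slow++,fast++
(s=5,f=9) a[fast]=6≠a[slow]=5 write a[6]=6 → slow++,fast++
(s=6,f=10) a[fast]=6=a[slow] dup → fast++
(s=6,f=11) a[fast]=7≠a[slow]=6 write a[7]=7 → slow++,fast++
(s=7,f=12) a[fast]=7=a[slow] dup → fast++
(s=7,f=13) a[fast]=9≠a[slow]=7 write a[8]=9 → slow++,fast++
(s=8,f=14) a[fast]=11≠a[slow]=9 write a[9]=11 → slow++,fast++
(s=9,f=15) a[fast]=12≠a[slow]=11 write a[10]=12 → slow++,fast++

length 10; prefix = [1, 2, 3, 4, 5, 6, 7, 9, 11, 12]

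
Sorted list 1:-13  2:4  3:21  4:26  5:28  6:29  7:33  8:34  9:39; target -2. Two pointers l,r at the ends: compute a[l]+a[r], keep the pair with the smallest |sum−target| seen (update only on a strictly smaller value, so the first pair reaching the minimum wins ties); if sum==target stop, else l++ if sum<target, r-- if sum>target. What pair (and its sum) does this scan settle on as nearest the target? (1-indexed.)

[1,9] -13+39=26 d=28 * → r--
[1,8] -13+34=21 d=23 * → r--
[1,7] -13+33=20 d=22 * → r--
[1,6] -13+29=16 d=18 * → r--
[1,5] -13+28=15 d=17 * → r--
[1,4] -13+26=13 d=15 * → r--
[1,3] -13+21=8 d=10 * → r--
[1,2] -13+4=-9 d=7 * → l++

pair (-13, 4) with sum -9 (|Δ|=7)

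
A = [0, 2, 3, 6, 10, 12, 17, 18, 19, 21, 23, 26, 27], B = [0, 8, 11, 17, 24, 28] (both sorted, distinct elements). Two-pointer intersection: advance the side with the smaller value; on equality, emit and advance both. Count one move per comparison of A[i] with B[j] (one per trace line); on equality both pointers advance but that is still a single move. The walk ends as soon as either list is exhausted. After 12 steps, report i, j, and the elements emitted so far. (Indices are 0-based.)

i=0 j=0: 0==0 emit, i++,j++
i=1 j=1: 2<8, i++
i=2 j=1: 3<8, i++
i=3 j=1: 6<8, i++
i=4 j=1: 10>8, j++
i=4 j=2: 10<11, i++
i=5 j=2: 12>11, j++
i=5 j=3: 12<17, i++
i=6 j=3: 17==17 emit, i++,j++
i=7 j=4: 18<24, i++
i=8 j=4: 19<24, i++
i=9 j=4: 21<24, i++

i=10, j=4, emitted=[0, 17]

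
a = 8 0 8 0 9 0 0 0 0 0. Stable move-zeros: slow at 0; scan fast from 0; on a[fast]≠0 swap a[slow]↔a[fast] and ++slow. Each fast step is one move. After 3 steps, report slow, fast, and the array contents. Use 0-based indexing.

slow=0 fast=0: a[fast]=8≠0 swap→a[0]=8, slow++,fast++
slow=1 fast=1: a[fast]=0, fast++
slow=1 fast=2: a[fast]=8≠0 swap→a[1]=8, slow++,fast++

slow=2, fast=3, a=[8, 8, 0, 0, 9, 0, 0, 0, 0, 0]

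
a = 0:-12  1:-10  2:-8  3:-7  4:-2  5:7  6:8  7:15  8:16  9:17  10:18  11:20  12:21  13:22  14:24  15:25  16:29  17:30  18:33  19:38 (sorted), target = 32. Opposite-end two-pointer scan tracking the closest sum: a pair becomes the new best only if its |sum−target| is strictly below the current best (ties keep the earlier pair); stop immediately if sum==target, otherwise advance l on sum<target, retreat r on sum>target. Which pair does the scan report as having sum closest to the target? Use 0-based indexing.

pair (7, 25) with sum 32 (|Δ|=0)

l=0 r=19: -12+38=26 d=6 *, l++
l=1 r=19: -10+38=28 d=4 *, l++
l=2 r=19: -8+38=30 d=2 *, l++
l=3 r=19: -7+38=31 d=1 *, l++
l=4 r=19: -2+38=36 d=4, r--
l=4 r=18: -2+33=31 d=1, l++
l=5 r=18: 7+33=40 d=8, r--
l=5 r=17: 7+30=37 d=5, r--
l=5 r=16: 7+29=36 d=4, r--
l=5 r=15: 7+25=32 d=0 *, stop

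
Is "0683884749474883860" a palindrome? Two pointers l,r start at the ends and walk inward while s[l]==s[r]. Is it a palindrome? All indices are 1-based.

palindrome

l=1 r=19: '0'=='0', l++,r--
l=2 r=18: '6'=='6', l++,r--
l=3 r=17: '8'=='8', l++,r--
l=4 r=16: '3'=='3', l++,r--
l=5 r=15: '8'=='8', l++,r--
l=6 r=14: '8'=='8', l++,r--
l=7 r=13: '4'=='4', l++,r--
l=8 r=12: '7'=='7', l++,r--
l=9 r=11: '4'=='4', l++,r--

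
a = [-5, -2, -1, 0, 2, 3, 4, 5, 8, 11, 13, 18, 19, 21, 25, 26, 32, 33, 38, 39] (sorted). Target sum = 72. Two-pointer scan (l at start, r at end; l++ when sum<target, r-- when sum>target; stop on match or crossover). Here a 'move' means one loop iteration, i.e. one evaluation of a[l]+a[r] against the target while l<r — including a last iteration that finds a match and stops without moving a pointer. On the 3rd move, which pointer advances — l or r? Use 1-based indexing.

l

l=1 r=20: -5+39=34 <72, l++
l=2 r=20: -2+39=37 <72, l++
l=3 r=20: -1+39=38 <72, l++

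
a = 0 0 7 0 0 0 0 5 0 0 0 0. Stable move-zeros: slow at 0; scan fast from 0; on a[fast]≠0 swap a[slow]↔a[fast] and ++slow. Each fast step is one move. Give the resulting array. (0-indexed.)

[7, 5, 0, 0, 0, 0, 0, 0, 0, 0, 0, 0]

(s=0,f=0) a[fast]=0 → fast++
(s=0,f=1) a[fast]=0 → fast++
(s=0,f=2) a[fast]=7≠0 swap→a[0]=7 → slow++,fast++
(s=1,f=3) a[fast]=0 → fast++
(s=1,f=4) a[fast]=0 → fast++
(s=1,f=5) a[fast]=0 → fast++
(s=1,f=6) a[fast]=0 → fast++
(s=1,f=7) a[fast]=5≠0 swap→a[1]=5 → slow++,fast++
(s=2,f=8) a[fast]=0 → fast++
(s=2,f=9) a[fast]=0 → fast++
(s=2,f=10) a[fast]=0 → fast++
(s=2,f=11) a[fast]=0 → fast++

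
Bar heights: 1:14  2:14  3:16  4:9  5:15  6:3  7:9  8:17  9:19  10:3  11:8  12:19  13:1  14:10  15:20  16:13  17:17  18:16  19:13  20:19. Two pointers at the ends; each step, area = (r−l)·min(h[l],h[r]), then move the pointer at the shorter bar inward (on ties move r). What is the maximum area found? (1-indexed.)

max area = 272

[1,20] min(14,19)*19=266 best=266 * → l++
[2,20] min(14,19)*18=252 best=266 → l++
[3,20] min(16,19)*17=272 best=272 * → l++
[4,20] min(9,19)*16=144 best=272 → l++
[5,20] min(15,19)*15=225 best=272 → l++
[6,20] min(3,19)*14=42 best=272 → l++
[7,20] min(9,19)*13=117 best=272 → l++
[8,20] min(17,19)*12=204 best=272 → l++
[9,20] min(19,19)*11=209 best=272 → r--
[9,19] min(19,13)*10=130 best=272 → r--
[9,18] min(19,16)*9=144 best=272 → r--
[9,17] min(19,17)*8=136 best=272 → r--
[9,16] min(19,13)*7=91 best=272 → r--
[9,15] min(19,20)*6=114 best=272 → l++
[10,15] min(3,20)*5=15 best=272 → l++
[11,15] min(8,20)*4=32 best=272 → l++
[12,15] min(19,20)*3=57 best=272 → l++
[13,15] min(1,20)*2=2 best=272 → l++
[14,15] min(10,20)*1=10 best=272 → l++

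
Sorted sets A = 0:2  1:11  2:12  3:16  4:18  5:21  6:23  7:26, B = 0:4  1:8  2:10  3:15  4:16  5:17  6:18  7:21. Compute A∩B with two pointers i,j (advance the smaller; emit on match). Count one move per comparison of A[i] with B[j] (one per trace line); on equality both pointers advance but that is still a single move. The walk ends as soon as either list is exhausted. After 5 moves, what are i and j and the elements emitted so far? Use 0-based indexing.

[i=0,j=0] 2<4 → i++
[i=1,j=0] 11>4 → j++
[i=1,j=1] 11>8 → j++
[i=1,j=2] 11>10 → j++
[i=1,j=3] 11<15 → i++

i=2, j=3, emitted=[]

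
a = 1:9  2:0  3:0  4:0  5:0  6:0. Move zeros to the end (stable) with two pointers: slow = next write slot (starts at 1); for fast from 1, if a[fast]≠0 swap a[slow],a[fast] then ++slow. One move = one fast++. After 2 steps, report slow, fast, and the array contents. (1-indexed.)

slow=1 fast=1: a[fast]=9≠0 swap→a[1]=9, slow++,fast++
slow=2 fast=2: a[fast]=0, fast++

slow=2, fast=3, a=[9, 0, 0, 0, 0, 0]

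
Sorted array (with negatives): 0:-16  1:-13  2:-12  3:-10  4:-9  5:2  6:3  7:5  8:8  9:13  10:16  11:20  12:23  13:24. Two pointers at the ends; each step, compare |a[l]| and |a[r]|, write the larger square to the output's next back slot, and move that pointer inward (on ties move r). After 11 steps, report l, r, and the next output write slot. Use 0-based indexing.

l=5, r=7, next write slot=2

l=0 r=13: |-16|<=|24| out[13]=576, r--
l=0 r=12: |-16|<=|23| out[12]=529, r--
l=0 r=11: |-16|<=|20| out[11]=400, r--
l=0 r=10: |-16|<=|16| out[10]=256, r--
l=0 r=9: |-16|>|13| out[9]=256, l++
l=1 r=9: |-13|<=|13| out[8]=169, r--
l=1 r=8: |-13|>|8| out[7]=169, l++
l=2 r=8: |-12|>|8| out[6]=144, l++
l=3 r=8: |-10|>|8| out[5]=100, l++
l=4 r=8: |-9|>|8| out[4]=81, l++
l=5 r=8: |2|<=|8| out[3]=64, r--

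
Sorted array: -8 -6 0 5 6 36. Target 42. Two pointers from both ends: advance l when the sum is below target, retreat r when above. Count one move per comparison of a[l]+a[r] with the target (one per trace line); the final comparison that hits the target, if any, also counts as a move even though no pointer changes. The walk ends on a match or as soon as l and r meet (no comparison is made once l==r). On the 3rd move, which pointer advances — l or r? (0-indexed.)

[0,5] -8+36=28 <42 → l++
[1,5] -6+36=30 <42 → l++
[2,5] 0+36=36 <42 → l++

l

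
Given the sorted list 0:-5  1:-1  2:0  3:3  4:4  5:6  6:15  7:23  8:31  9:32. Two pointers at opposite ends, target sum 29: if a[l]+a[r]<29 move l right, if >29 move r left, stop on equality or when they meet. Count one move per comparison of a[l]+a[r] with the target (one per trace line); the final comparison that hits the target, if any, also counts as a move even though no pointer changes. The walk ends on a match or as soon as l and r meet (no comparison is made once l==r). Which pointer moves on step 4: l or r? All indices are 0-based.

l

[0,9] -5+32=27 <29 → l++
[1,9] -1+32=31 >29 → r--
[1,8] -1+31=30 >29 → r--
[1,7] -1+23=22 <29 → l++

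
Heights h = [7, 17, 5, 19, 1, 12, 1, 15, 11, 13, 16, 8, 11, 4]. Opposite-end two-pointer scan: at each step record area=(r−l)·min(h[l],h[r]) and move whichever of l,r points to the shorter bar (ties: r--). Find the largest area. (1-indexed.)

max area = 144

l=1 r=14: min(7,4)*13=52 best=52 *, r--
l=1 r=13: min(7,11)*12=84 best=84 *, l++
l=2 r=13: min(17,11)*11=121 best=121 *, r--
l=2 r=12: min(17,8)*10=80 best=121, r--
l=2 r=11: min(17,16)*9=144 best=144 *, r--
l=2 r=10: min(17,13)*8=104 best=144, r--
l=2 r=9: min(17,11)*7=77 best=144, r--
l=2 r=8: min(17,15)*6=90 best=144, r--
l=2 r=7: min(17,1)*5=5 best=144, r--
l=2 r=6: min(17,12)*4=48 best=144, r--
l=2 r=5: min(17,1)*3=3 best=144, r--
l=2 r=4: min(17,19)*2=34 best=144, l++
l=3 r=4: min(5,19)*1=5 best=144, l++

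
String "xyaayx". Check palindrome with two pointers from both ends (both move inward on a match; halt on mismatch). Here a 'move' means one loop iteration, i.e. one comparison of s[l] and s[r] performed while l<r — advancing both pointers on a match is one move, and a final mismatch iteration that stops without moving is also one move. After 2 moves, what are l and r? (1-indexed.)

l=1 r=6: 'x'=='x', l++,r--
l=2 r=5: 'y'=='y', l++,r--

l=3, r=4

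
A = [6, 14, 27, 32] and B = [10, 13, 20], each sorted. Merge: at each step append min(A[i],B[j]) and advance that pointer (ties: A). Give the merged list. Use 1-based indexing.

i=1 j=1: A[i]=6<=B[j]=10 take 6, i++
i=2 j=1: A[i]=14>B[j]=10 take 10, j++
i=2 j=2: A[i]=14>B[j]=13 take 13, j++
i=2 j=3: A[i]=14<=B[j]=20 take 14, i++
i=3 j=3: A[i]=27>B[j]=20 take 20, j++
i=3 j=4: B done, take A[i]=27, i++
i=4 j=4: B done, take A[i]=32, i++

[6, 10, 13, 14, 20, 27, 32]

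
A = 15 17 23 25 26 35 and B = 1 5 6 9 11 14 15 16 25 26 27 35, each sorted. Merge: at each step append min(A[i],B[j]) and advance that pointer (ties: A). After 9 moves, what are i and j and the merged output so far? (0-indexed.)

[i=0,j=0] A[i]=15>B[j]=1 take 1 → j++
[i=0,j=1] A[i]=15>B[j]=5 take 5 → j++
[i=0,j=2] A[i]=15>B[j]=6 take 6 → j++
[i=0,j=3] A[i]=15>B[j]=9 take 9 → j++
[i=0,j=4] A[i]=15>B[j]=11 take 11 → j++
[i=0,j=5] A[i]=15>B[j]=14 take 14 → j++
[i=0,j=6] A[i]=15<=B[j]=15 take 15 → i++
[i=1,j=6] A[i]=17>B[j]=15 take 15 → j++
[i=1,j=7] A[i]=17>B[j]=16 take 16 → j++

i=1, j=8, merged so far=[1, 5, 6, 9, 11, 14, 15, 15, 16]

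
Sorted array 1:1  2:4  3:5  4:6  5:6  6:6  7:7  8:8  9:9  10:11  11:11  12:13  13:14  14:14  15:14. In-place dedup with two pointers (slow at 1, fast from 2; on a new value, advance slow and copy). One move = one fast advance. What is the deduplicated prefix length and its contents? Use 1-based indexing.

length 10; prefix = [1, 4, 5, 6, 7, 8, 9, 11, 13, 14]

(s=1,f=2) a[fast]=4≠a[slow]=1 write a[2]=4 → slow++,fast++
(s=2,f=3) a[fast]=5≠a[slow]=4 write a[3]=5 → slow++,fast++
(s=3,f=4) a[fast]=6≠a[slow]=5 write a[4]=6 → slow++,fast++
(s=4,f=5) a[fast]=6=a[slow] dup → fast++
(s=4,f=6) a[fast]=6=a[slow] dup → fast++
(s=4,f=7) a[fast]=7≠a[slow]=6 write a[5]=7 → slow++,fast++
(s=5,f=8) a[fast]=8≠a[slow]=7 write a[6]=8 → slow++,fast++
(s=6,f=9) a[fast]=9≠a[slow]=8 write a[7]=9 → slow++,fast++
(s=7,f=10) a[fast]=11≠a[slow]=9 write a[8]=11 → slow++,fast++
(s=8,f=11) a[fast]=11=a[slow] dup → fast++
(s=8,f=12) a[fast]=13≠a[slow]=11 write a[9]=13 → slow++,fast++
(s=9,f=13) a[fast]=14≠a[slow]=13 write a[10]=14 → slow++,fast++
(s=10,f=14) a[fast]=14=a[slow] dup → fast++
(s=10,f=15) a[fast]=14=a[slow] dup → fast++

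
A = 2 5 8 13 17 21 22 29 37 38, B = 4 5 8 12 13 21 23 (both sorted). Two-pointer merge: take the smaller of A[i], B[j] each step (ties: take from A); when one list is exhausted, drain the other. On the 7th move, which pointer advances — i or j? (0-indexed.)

j

i=0 j=0: A[i]=2<=B[j]=4 take 2, i++
i=1 j=0: A[i]=5>B[j]=4 take 4, j++
i=1 j=1: A[i]=5<=B[j]=5 take 5, i++
i=2 j=1: A[i]=8>B[j]=5 take 5, j++
i=2 j=2: A[i]=8<=B[j]=8 take 8, i++
i=3 j=2: A[i]=13>B[j]=8 take 8, j++
i=3 j=3: A[i]=13>B[j]=12 take 12, j++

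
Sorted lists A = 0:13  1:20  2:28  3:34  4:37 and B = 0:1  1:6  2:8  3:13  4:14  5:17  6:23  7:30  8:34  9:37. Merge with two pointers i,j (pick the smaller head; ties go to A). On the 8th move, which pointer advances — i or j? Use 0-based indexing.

i

i=0 j=0: A[i]=13>B[j]=1 take 1, j++
i=0 j=1: A[i]=13>B[j]=6 take 6, j++
i=0 j=2: A[i]=13>B[j]=8 take 8, j++
i=0 j=3: A[i]=13<=B[j]=13 take 13, i++
i=1 j=3: A[i]=20>B[j]=13 take 13, j++
i=1 j=4: A[i]=20>B[j]=14 take 14, j++
i=1 j=5: A[i]=20>B[j]=17 take 17, j++
i=1 j=6: A[i]=20<=B[j]=23 take 20, i++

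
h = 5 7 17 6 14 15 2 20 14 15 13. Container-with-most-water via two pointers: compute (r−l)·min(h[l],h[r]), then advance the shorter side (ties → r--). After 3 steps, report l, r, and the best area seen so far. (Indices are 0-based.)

[0,10] min(5,13)*10=50 best=50 * → l++
[1,10] min(7,13)*9=63 best=63 * → l++
[2,10] min(17,13)*8=104 best=104 * → r--

l=2, r=9, best area=104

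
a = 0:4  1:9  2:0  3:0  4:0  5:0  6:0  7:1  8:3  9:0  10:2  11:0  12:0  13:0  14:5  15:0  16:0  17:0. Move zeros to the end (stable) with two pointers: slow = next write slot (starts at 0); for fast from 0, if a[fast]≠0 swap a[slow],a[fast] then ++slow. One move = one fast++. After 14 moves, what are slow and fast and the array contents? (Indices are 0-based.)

slow=0 fast=0: a[fast]=4≠0 swap→a[0]=4, slow++,fast++
slow=1 fast=1: a[fast]=9≠0 swap→a[1]=9, slow++,fast++
slow=2 fast=2: a[fast]=0, fast++
slow=2 fast=3: a[fast]=0, fast++
slow=2 fast=4: a[fast]=0, fast++
slow=2 fast=5: a[fast]=0, fast++
slow=2 fast=6: a[fast]=0, fast++
slow=2 fast=7: a[fast]=1≠0 swap→a[2]=1, slow++,fast++
slow=3 fast=8: a[fast]=3≠0 swap→a[3]=3, slow++,fast++
slow=4 fast=9: a[fast]=0, fast++
slow=4 fast=10: a[fast]=2≠0 swap→a[4]=2, slow++,fast++
slow=5 fast=11: a[fast]=0, fast++
slow=5 fast=12: a[fast]=0, fast++
slow=5 fast=13: a[fast]=0, fast++

slow=5, fast=14, a=[4, 9, 1, 3, 2, 0, 0, 0, 0, 0, 0, 0, 0, 0, 5, 0, 0, 0]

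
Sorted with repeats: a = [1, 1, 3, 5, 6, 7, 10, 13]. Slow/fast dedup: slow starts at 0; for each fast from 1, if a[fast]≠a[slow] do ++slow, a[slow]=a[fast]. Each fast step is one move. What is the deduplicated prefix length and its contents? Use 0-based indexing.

length 7; prefix = [1, 3, 5, 6, 7, 10, 13]

slow=0 fast=1: a[fast]=1=a[slow] dup, fast++
slow=0 fast=2: a[fast]=3≠a[slow]=1 write a[1]=3, slow++,fast++
slow=1 fast=3: a[fast]=5≠a[slow]=3 write a[2]=5, slow++,fast++
slow=2 fast=4: a[fast]=6≠a[slow]=5 write a[3]=6, slow++,fast++
slow=3 fast=5: a[fast]=7≠a[slow]=6 write a[4]=7, slow++,fast++
slow=4 fast=6: a[fast]=10≠a[slow]=7 write a[5]=10, slow++,fast++
slow=5 fast=7: a[fast]=13≠a[slow]=10 write a[6]=13, slow++,fast++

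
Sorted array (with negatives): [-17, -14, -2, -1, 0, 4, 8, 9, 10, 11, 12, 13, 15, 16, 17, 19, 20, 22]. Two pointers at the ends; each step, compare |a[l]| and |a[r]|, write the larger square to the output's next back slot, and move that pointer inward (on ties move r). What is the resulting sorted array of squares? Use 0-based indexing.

[0,17] |-17|<=|22| out[17]=484 → r--
[0,16] |-17|<=|20| out[16]=400 → r--
[0,15] |-17|<=|19| out[15]=361 → r--
[0,14] |-17|<=|17| out[14]=289 → r--
[0,13] |-17|>|16| out[13]=289 → l++
[1,13] |-14|<=|16| out[12]=256 → r--
[1,12] |-14|<=|15| out[11]=225 → r--
[1,11] |-14|>|13| out[10]=196 → l++
[2,11] |-2|<=|13| out[9]=169 → r--
[2,10] |-2|<=|12| out[8]=144 → r--
[2,9] |-2|<=|11| out[7]=121 → r--
[2,8] |-2|<=|10| out[6]=100 → r--
[2,7] |-2|<=|9| out[5]=81 → r--
[2,6] |-2|<=|8| out[4]=64 → r--
[2,5] |-2|<=|4| out[3]=16 → r--
[2,4] |-2|>|0| out[2]=4 → l++
[3,4] |-1|>|0| out[1]=1 → l++
[4,4] |0|<=|0| out[0]=0 → r--

[0, 1, 4, 16, 64, 81, 100, 121, 144, 169, 196, 225, 256, 289, 289, 361, 400, 484]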